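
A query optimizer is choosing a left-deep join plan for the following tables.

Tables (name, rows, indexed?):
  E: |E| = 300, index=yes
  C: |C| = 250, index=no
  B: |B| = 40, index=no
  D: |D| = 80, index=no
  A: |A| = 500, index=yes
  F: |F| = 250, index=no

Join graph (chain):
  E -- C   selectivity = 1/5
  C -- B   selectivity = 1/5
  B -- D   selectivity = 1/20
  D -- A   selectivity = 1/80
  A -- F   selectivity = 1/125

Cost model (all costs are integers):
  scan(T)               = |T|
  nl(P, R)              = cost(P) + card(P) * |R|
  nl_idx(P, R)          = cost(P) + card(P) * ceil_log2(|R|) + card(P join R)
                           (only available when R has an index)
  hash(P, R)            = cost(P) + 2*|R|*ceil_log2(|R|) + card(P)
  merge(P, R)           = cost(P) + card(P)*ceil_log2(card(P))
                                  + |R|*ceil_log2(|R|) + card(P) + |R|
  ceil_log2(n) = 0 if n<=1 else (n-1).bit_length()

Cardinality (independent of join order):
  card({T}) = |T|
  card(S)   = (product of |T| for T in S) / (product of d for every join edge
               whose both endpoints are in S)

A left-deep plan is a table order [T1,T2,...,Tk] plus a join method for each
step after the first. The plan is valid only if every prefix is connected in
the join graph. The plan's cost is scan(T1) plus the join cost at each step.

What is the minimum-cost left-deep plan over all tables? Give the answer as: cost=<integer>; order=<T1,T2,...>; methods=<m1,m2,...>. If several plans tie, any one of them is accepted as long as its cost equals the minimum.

cost=118500; order=F,A,D,B,C,E; methods=nl_idx,hash,hash,hash,hash

Selinger DP (subsets sized 1..n):
  {E}: scan cost=300, card=300
  {C}: scan cost=250, card=250
  {B}: scan cost=40, card=40
  {D}: scan cost=80, card=80
  {A}: scan cost=500, card=500
  {F}: scan cost=250, card=250
  {CE}: card=15000; try (C,hash)→4600, (E,merge)→5500, (C,merge)→5550, (E,hash)→5900, (E,nl_idx)→17500, (E,nl)→75250 …(+1); best=4600 via (C,hash)
  {BC}: card=2000; try (B,hash)→980, (C,merge)→2570, (B,merge)→2780, (C,hash)→4080, (C,nl)→10040, (B,nl)→10250; best=980 via (B,hash)
  {BD}: card=160; try (B,hash)→640, (D,merge)→960, (B,merge)→1000, (D,hash)→1200, (D,nl)→3240, (B,nl)→3280; best=640 via (B,hash)
  {AD}: card=500; try (A,nl_idx)→1300, (D,hash)→2120, (A,merge)→5720, (D,merge)→6140, (A,hash)→9160, (A,nl)→40080 …(+1); best=1300 via (A,nl_idx)
  {AF}: card=1000; try (A,nl_idx)→3500, (F,hash)→5000, (A,merge)→7500, (F,merge)→7750, (A,hash)→9500, (A,nl)→125250 …(+1); best=3500 via (A,nl_idx)
  {BCE}: card=120000; try (E,hash)→8380, (B,hash)→20080, (E,merge)→27980, (E,nl_idx)→138980, (B,merge)→229880, (E,nl)→600980 …(+1); best=8380 via (E,hash)
  {BCD}: card=8000; try (D,hash)→4100, (C,merge)→4330, (C,hash)→4800, (D,merge)→25620, (C,nl)→40640, (D,nl)→160980; best=4100 via (D,hash)
  {ABD}: card=1000; try (B,hash)→2280, (A,nl_idx)→3080, (B,merge)→6580, (A,merge)→7080, (A,hash)→9800, (B,nl)→21300 …(+1); best=2280 via (B,hash)
  {ADF}: card=1000; try (D,hash)→5620, (F,hash)→5800, (F,merge)→8550, (D,merge)→15140, (D,nl)→83500, (F,nl)→126300; best=5620 via (D,hash)
  {BCDE}: card=480000; try (E,hash)→17500, (E,merge)→119100, (D,hash)→129500, (E,nl_idx)→556100, (D,merge)→2169020, (E,nl)→2404100 …(+1); best=17500 via (E,hash)
  {ABCD}: card=50000; try (C,hash)→7280, (C,merge)→15530, (A,hash)→21100, (A,merge)→121100, (A,nl_idx)→126100, (C,nl)→252280 …(+1); best=7280 via (C,hash)
  {ABDF}: card=2000; try (B,hash)→7100, (F,hash)→7280, (F,merge)→15530, (B,merge)→16900, (B,nl)→45620, (F,nl)→252280; best=7100 via (B,hash)
  {ABCDE}: card=3000000; try (E,hash)→62680, (A,hash)→506500, (E,merge)→860280, (E,nl_idx)→3457280, (A,nl_idx)→7337500, (A,merge)→9622500 …(+2); best=62680 via (E,hash)
  {ABCDF}: card=100000; try (C,hash)→13100, (C,merge)→33350, (F,hash)→61280, (C,nl)→507100, (F,merge)→859530, (F,nl)→12507280; best=13100 via (C,hash)
  {ABCDEF}: card=6000000; try (E,hash)→118500, (E,merge)→1816100, (F,hash)→3066680, (E,nl_idx)→6913100, (E,nl)→30013100, (F,merge)→69064930 …(+1); best=118500 via (E,hash)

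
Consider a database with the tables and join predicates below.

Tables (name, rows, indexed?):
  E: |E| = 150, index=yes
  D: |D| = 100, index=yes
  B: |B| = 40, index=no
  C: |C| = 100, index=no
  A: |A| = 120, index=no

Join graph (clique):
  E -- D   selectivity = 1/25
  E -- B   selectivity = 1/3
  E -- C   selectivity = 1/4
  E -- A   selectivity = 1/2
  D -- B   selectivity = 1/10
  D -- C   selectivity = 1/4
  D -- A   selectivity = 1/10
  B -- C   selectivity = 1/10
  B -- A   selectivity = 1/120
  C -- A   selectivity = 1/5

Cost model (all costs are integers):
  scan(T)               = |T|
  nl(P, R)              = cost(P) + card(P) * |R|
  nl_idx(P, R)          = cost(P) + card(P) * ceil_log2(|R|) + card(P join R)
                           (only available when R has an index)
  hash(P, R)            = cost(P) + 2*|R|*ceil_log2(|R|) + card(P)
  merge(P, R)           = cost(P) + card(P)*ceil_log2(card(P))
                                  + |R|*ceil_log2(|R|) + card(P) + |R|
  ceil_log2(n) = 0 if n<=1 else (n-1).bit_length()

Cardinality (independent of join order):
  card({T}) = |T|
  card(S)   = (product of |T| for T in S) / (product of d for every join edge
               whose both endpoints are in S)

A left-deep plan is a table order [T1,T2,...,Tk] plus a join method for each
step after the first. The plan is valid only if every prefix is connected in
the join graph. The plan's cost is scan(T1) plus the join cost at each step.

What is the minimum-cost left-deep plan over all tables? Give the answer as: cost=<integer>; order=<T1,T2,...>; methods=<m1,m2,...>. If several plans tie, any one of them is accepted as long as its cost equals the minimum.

cost=2285; order=A,B,D,C,E; methods=hash,nl_idx,merge,nl_idx

Selinger DP (subsets sized 1..n):
  {E}: scan cost=150, card=150
  {D}: scan cost=100, card=100
  {B}: scan cost=40, card=40
  {C}: scan cost=100, card=100
  {A}: scan cost=120, card=120
  {DE}: card=600; try (E,nl_idx)→1500, (D,hash)→1700, (D,nl_idx)→1800, (E,merge)→2250, (D,merge)→2300, (E,hash)→2600 …(+2); best=1500 via (E,nl_idx)
  {BE}: card=2000; try (B,hash)→780, (E,merge)→1670, (B,merge)→1780, (E,nl_idx)→2360, (E,hash)→2480, (E,nl)→6040 …(+1); best=780 via (B,hash)
  {CE}: card=3750; try (C,hash)→1700, (E,merge)→2250, (C,merge)→2300, (E,hash)→2600, (E,nl_idx)→4650, (E,nl)→15100 …(+1); best=1700 via (C,hash)
  {AE}: card=9000; try (A,hash)→1980, (E,merge)→2430, (A,merge)→2460, (E,hash)→2640, (E,nl_idx)→10080, (E,nl)→18120 …(+1); best=1980 via (A,hash)
  {BD}: card=400; try (B,hash)→680, (D,nl_idx)→720, (D,merge)→1120, (B,merge)→1180, (D,hash)→1480, (D,nl)→4040 …(+1); best=680 via (B,hash)
  {CD}: card=2500; try (D,hash)→1600, (C,hash)→1600, (D,merge)→1700, (C,merge)→1700, (D,nl_idx)→3300, (D,nl)→10100 …(+1); best=1600 via (D,hash)
  {AD}: card=1200; try (D,hash)→1640, (A,merge)→1860, (D,merge)→1880, (A,hash)→1880, (D,nl_idx)→2160, (A,nl)→12100 …(+1); best=1640 via (D,hash)
  {BC}: card=400; try (B,hash)→680, (C,merge)→1120, (B,merge)→1180, (C,hash)→1480, (C,nl)→4040, (B,nl)→4100; best=680 via (B,hash)
  {AB}: card=40; try (B,hash)→720, (A,merge)→1280, (B,merge)→1360, (A,hash)→1760, (A,nl)→4840, (B,nl)→4920; best=720 via (B,hash)
  {AC}: card=2400; try (C,hash)→1640, (A,merge)→1860, (C,merge)→1880, (A,hash)→1880, (A,nl)→12100, (C,nl)→12120; best=1640 via (C,hash)
  {BDE}: card=800; try (B,hash)→2580, (E,hash)→3480, (D,hash)→4180, (E,nl_idx)→4680, (E,merge)→6030, (B,merge)→8380 …(+5); best=2580 via (B,hash)
  {CDE}: card=3750; try (C,hash)→3500, (E,hash)→6500, (D,hash)→6850, (C,merge)→8900, (E,nl_idx)→25350, (D,nl_idx)→31700 …(+5); best=3500 via (C,hash)
  {ADE}: card=3600; try (A,hash)→3780, (E,hash)→5240, (A,merge)→9060, (D,hash)→12380, (E,nl_idx)→14840, (E,merge)→17390 …(+5); best=3780 via (A,hash)
  {BCE}: card=5000; try (E,hash)→3480, (C,hash)→4180, (B,hash)→5930, (E,merge)→6030, (E,nl_idx)→8880, (C,merge)→25580 …(+4); best=3480 via (E,hash)
  {ABE}: card=1000; try (E,nl_idx)→2040, (E,merge)→2350, (E,hash)→3160, (A,hash)→4460, (E,nl)→6720, (B,hash)→11460 …(+4); best=2040 via (E,nl_idx)
  {ACE}: card=45000; try (E,hash)→6440, (A,hash)→7130, (C,hash)→12380, (E,merge)→34190, (A,merge)→51410, (E,nl_idx)→65840 …(+4); best=6440 via (E,hash)
  {BCD}: card=1000; try (D,hash)→2480, (C,hash)→2480, (D,nl_idx)→4480, (B,hash)→4580, (D,merge)→5480, (C,merge)→5480 …(+4); best=2480 via (D,hash)
  {ABD}: card=40; try (D,nl_idx)→1040, (D,merge)→1800, (D,hash)→2160, (A,hash)→2760, (B,hash)→3320, (D,nl)→4720 …(+4); best=1040 via (D,nl_idx)
  {ACD}: card=6000; try (C,hash)→4240, (D,hash)→5440, (A,hash)→5780, (C,merge)→16840, (D,nl_idx)→24440, (D,merge)→33640 …(+4); best=4240 via (C,hash)
  {ABC}: card=80; try (C,merge)→1800, (C,hash)→2160, (A,hash)→2760, (B,hash)→4520, (C,nl)→4720, (A,merge)→5640 …(+3); best=1800 via (C,merge)
  {BCDE}: card=500; try (C,hash)→4780, (E,hash)→5880, (B,hash)→7730, (D,hash)→9880, (E,nl_idx)→10980, (C,merge)→12180 …(+8); best=4780 via (C,hash)
  {ABDE}: card=40; try (E,nl_idx)→1400, (E,merge)→2670, (E,hash)→3480, (D,hash)→4440, (A,hash)→5060, (E,nl)→7040 …(+8); best=1400 via (E,nl_idx)
  {ACDE}: card=4500; try (C,hash)→8780, (A,hash)→8930, (E,hash)→12640, (C,merge)→51380, (D,hash)→52840, (A,merge)→53210 …(+8); best=8780 via (C,hash)
  {ABCE}: card=500; try (E,nl_idx)→2940, (E,merge)→3790, (E,hash)→4280, (C,hash)→4440, (A,hash)→10160, (E,nl)→13800 …(+7); best=2940 via (E,nl_idx)
  {ABCD}: card=20; try (C,merge)→2120, (D,nl_idx)→2380, (C,hash)→2480, (D,merge)→3240, (D,hash)→3280, (C,nl)→5040 …(+7); best=2120 via (C,merge)
  {ABCDE}: card=5; try (E,nl_idx)→2285, (C,merge)→2480, (C,hash)→2840, (E,merge)→3590, (E,hash)→4540, (D,hash)→4840 …(+11); best=2285 via (E,nl_idx)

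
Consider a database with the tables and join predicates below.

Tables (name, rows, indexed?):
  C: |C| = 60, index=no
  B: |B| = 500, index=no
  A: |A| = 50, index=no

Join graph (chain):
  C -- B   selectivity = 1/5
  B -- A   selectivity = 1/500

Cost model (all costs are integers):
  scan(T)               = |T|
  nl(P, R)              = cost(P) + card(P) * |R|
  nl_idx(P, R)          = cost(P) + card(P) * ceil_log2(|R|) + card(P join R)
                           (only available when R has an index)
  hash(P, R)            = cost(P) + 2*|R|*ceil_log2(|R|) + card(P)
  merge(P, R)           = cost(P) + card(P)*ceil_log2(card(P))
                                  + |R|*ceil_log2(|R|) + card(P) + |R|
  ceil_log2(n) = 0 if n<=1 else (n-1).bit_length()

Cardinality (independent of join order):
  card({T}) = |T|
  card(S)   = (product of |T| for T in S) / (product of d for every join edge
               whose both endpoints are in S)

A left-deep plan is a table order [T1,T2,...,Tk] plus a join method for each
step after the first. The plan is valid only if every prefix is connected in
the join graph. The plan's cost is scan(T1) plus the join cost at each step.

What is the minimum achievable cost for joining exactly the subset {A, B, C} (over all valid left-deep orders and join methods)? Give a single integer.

Selinger DP over subsets of {A,B,C}:
  {C}: scan cost=60, card=60
  {B}: scan cost=500, card=500
  {A}: scan cost=50, card=50
  {BC}: card=6000; try (C,hash)→1720, (B,merge)→5480, (C,merge)→5920, (B,hash)→9120, (B,nl)→30060, (C,nl)→30500; best=1720 via (C,hash)
  {AB}: card=50; try (A,hash)→1600, (B,merge)→5400, (A,merge)→5850, (B,hash)→9100, (B,nl)→25050, (A,nl)→25500; best=1600 via (A,hash)
  {ABC}: card=600; try (C,hash)→2370, (C,merge)→2370, (C,nl)→4600, (A,hash)→8320, (A,merge)→86070, (A,nl)→301720; best=2370 via (C,hash)

2370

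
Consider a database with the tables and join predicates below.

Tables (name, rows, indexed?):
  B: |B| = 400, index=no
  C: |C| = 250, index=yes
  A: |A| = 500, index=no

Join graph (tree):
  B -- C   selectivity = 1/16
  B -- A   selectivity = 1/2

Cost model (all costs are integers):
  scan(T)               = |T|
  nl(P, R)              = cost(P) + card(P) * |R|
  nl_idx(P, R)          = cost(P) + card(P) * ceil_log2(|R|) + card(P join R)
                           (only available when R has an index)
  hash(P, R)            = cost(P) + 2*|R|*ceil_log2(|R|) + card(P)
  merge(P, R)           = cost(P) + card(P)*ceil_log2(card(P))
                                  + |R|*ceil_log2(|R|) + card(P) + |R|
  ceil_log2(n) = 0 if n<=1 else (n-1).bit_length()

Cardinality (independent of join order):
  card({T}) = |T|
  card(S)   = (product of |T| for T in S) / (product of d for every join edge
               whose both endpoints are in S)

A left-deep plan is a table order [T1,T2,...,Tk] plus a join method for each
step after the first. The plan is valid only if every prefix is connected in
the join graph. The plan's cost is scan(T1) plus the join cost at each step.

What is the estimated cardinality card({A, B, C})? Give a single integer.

Tables in S: A(500), B(400), C(250)
Edges inside S: B-C(d=16), B-A(d=2)
numerator = 500 * 400 * 250 = 50000000
denominator = 16 * 2 = 32
card(S) = 50000000 / 32 = 1562500

1562500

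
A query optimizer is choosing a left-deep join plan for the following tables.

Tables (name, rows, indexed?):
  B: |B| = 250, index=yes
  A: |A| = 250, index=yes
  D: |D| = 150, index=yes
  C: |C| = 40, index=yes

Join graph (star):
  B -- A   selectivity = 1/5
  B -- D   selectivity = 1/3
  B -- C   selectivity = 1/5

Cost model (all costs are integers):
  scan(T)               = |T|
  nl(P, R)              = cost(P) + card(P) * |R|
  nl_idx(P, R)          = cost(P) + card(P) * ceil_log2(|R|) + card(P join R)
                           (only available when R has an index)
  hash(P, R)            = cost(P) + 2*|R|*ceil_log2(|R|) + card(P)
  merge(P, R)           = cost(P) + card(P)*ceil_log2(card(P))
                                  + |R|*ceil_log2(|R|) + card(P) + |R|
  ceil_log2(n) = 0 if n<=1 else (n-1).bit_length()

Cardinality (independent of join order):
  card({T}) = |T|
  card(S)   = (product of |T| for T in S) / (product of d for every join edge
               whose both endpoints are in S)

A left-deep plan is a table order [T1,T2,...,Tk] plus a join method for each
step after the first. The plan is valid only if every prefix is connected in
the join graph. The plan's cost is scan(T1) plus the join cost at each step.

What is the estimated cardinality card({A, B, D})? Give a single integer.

Tables in S: A(250), B(250), D(150)
Edges inside S: B-A(d=5), B-D(d=3)
numerator = 250 * 250 * 150 = 9375000
denominator = 5 * 3 = 15
card(S) = 9375000 / 15 = 625000

625000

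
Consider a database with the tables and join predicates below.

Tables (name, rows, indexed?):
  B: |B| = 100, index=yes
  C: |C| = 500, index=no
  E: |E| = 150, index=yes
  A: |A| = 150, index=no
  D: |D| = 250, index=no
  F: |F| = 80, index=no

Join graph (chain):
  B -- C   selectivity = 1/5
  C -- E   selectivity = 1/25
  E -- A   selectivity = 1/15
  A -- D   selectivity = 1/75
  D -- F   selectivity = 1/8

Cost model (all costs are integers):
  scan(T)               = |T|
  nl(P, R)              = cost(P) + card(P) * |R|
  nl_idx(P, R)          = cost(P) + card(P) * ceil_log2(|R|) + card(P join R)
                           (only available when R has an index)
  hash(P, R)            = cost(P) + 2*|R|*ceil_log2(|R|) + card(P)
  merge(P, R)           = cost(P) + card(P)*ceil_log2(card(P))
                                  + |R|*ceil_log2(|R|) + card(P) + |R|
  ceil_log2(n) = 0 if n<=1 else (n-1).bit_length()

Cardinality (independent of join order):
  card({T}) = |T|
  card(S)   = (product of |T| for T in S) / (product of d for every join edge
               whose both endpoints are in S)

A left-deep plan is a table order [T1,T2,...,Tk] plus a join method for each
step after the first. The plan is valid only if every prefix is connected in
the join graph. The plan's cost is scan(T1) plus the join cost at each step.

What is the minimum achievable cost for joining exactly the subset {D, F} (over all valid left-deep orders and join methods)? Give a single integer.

1620

Selinger DP over subsets of {D,F}:
  {D}: scan cost=250, card=250
  {F}: scan cost=80, card=80
  {DF}: card=2500; try (F,hash)→1620, (D,merge)→2970, (F,merge)→3140, (D,hash)→4160, (D,nl)→20080, (F,nl)→20250; best=1620 via (F,hash)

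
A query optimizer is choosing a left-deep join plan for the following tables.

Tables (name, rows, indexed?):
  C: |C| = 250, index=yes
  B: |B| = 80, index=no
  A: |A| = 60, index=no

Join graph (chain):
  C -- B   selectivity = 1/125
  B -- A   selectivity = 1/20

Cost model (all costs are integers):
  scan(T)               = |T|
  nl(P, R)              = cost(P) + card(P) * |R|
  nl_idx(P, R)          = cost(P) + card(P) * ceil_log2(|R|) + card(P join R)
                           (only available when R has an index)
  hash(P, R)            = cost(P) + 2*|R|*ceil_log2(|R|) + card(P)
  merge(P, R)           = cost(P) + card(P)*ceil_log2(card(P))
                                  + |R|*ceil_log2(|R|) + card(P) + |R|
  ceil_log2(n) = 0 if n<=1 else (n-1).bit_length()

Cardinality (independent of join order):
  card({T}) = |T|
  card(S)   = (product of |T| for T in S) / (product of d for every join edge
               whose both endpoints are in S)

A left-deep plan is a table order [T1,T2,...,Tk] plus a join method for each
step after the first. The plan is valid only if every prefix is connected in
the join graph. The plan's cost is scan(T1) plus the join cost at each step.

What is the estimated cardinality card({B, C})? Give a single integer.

160

Tables in S: B(80), C(250)
Edges inside S: C-B(d=125)
numerator = 80 * 250 = 20000
denominator = 125 = 125
card(S) = 20000 / 125 = 160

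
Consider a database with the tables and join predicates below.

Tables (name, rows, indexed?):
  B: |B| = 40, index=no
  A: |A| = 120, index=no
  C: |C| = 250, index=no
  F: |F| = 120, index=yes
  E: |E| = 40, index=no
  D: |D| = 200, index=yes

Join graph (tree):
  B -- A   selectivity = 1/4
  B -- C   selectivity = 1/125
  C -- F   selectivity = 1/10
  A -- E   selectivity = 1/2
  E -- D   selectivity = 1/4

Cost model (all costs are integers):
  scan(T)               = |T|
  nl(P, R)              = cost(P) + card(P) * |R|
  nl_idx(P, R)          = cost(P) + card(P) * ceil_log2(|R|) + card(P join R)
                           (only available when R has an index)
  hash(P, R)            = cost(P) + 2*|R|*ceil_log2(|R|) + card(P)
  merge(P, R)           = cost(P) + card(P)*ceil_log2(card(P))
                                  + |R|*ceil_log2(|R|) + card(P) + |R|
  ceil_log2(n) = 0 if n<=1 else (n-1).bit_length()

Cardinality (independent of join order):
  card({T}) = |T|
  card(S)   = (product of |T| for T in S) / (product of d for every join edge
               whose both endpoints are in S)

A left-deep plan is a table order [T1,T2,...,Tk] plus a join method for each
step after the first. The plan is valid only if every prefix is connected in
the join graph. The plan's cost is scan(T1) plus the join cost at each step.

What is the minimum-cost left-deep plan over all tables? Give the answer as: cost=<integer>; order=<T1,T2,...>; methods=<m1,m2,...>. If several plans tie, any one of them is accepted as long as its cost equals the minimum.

Selinger DP (subsets sized 1..n):
  {B}: scan cost=40, card=40
  {A}: scan cost=120, card=120
  {C}: scan cost=250, card=250
  {F}: scan cost=120, card=120
  {E}: scan cost=40, card=40
  {D}: scan cost=200, card=200
  {AB}: card=1200; try (B,hash)→720, (A,merge)→1280, (B,merge)→1360, (A,hash)→1760, (A,nl)→4840, (B,nl)→4920; best=720 via (B,hash)
  {BC}: card=80; try (B,hash)→980, (C,merge)→2570, (B,merge)→2780, (C,hash)→4080, (C,nl)→10040, (B,nl)→10250; best=980 via (B,hash)
  {AE}: card=2400; try (E,hash)→720, (A,merge)→1280, (E,merge)→1360, (A,hash)→1760, (A,nl)→4840, (E,nl)→4920; best=720 via (E,hash)
  {CF}: card=3000; try (F,hash)→2180, (C,merge)→3330, (F,merge)→3460, (C,hash)→4240, (F,nl_idx)→5000, (C,nl)→30120 …(+1); best=2180 via (F,hash)
  {DE}: card=2000; try (E,hash)→880, (D,merge)→2120, (E,merge)→2280, (D,nl_idx)→2360, (D,hash)→3280, (D,nl)→8040 …(+1); best=880 via (E,hash)
  {ABC}: card=2400; try (A,merge)→2580, (A,hash)→2740, (C,hash)→5920, (A,nl)→10580, (C,merge)→17370, (C,nl)→300720; best=2580 via (A,merge)
  {ABE}: card=24000; try (E,hash)→2400, (B,hash)→3600, (E,merge)→15400, (B,merge)→32200, (E,nl)→48720, (B,nl)→96720; best=2400 via (E,hash)
  {BCF}: card=960; try (F,nl_idx)→2500, (F,merge)→2580, (F,hash)→2740, (B,hash)→5660, (F,nl)→10580, (B,merge)→41460 …(+1); best=2500 via (F,nl_idx)
  {ADE}: card=120000; try (A,hash)→4560, (D,hash)→6320, (A,merge)→25840, (D,merge)→33720, (D,nl_idx)→139920, (A,nl)→240880 …(+1); best=4560 via (A,hash)
  {ABCF}: card=28800; try (A,hash)→5140, (F,hash)→6660, (A,merge)→14020, (F,merge)→34740, (F,nl_idx)→48180, (A,nl)→117700 …(+1); best=5140 via (A,hash)
  {ABCE}: card=48000; try (E,hash)→5460, (C,hash)→30400, (E,merge)→34060, (E,nl)→98580, (C,merge)→388650, (C,nl)→6002400; best=5460 via (E,hash)
  {ABDE}: card=1200000; try (D,hash)→29600, (B,hash)→125040, (D,merge)→388200, (D,nl_idx)→1394400, (B,merge)→2164840, (D,nl)→4802400 …(+1); best=29600 via (D,hash)
  {ABCEF}: card=576000; try (E,hash)→34420, (F,hash)→55140, (E,merge)→466220, (F,merge)→822420, (F,nl_idx)→917460, (E,nl)→1157140 …(+1); best=34420 via (E,hash)
  {ABCDE}: card=2400000; try (D,hash)→56660, (D,merge)→823260, (C,hash)→1233600, (D,nl_idx)→2789460, (D,nl)→9605460, (C,merge)→26431850 …(+1); best=56660 via (D,hash)
  {ABCDEF}: card=28800000; try (D,hash)→613620, (F,hash)→2458340, (D,merge)→12132220, (D,nl_idx)→33442420, (F,nl_idx)→45656660, (F,merge)→55257620 …(+2); best=613620 via (D,hash)

cost=613620; order=C,B,F,A,E,D; methods=hash,nl_idx,hash,hash,hash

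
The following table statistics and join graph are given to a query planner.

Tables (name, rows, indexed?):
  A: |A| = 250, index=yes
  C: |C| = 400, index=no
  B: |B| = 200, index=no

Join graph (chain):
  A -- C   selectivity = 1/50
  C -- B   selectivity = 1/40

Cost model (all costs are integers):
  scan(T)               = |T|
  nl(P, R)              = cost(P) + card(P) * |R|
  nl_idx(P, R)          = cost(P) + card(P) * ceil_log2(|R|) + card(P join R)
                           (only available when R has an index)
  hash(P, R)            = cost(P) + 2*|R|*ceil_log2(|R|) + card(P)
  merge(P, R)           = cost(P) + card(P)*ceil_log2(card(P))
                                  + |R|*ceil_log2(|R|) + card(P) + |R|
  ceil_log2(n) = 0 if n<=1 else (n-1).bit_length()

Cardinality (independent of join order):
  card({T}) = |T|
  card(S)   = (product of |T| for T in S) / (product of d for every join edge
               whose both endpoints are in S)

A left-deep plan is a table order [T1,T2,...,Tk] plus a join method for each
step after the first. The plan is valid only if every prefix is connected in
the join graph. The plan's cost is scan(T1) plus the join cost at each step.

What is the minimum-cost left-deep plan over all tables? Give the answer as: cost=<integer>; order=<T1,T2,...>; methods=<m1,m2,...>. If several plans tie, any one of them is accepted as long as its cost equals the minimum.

cost=10000; order=C,A,B; methods=hash,hash

Selinger DP (subsets sized 1..n):
  {A}: scan cost=250, card=250
  {C}: scan cost=400, card=400
  {B}: scan cost=200, card=200
  {AC}: card=2000; try (A,hash)→4800, (A,nl_idx)→5600, (C,merge)→6500, (A,merge)→6650, (C,hash)→7700, (C,nl)→100250 …(+1); best=4800 via (A,hash)
  {BC}: card=2000; try (B,hash)→4000, (C,merge)→6000, (B,merge)→6200, (C,hash)→7600, (C,nl)→80200, (B,nl)→80400; best=4000 via (B,hash)
  {ABC}: card=10000; try (B,hash)→10000, (A,hash)→10000, (A,nl_idx)→30000, (A,merge)→30250, (B,merge)→30600, (B,nl)→404800 …(+1); best=10000 via (B,hash)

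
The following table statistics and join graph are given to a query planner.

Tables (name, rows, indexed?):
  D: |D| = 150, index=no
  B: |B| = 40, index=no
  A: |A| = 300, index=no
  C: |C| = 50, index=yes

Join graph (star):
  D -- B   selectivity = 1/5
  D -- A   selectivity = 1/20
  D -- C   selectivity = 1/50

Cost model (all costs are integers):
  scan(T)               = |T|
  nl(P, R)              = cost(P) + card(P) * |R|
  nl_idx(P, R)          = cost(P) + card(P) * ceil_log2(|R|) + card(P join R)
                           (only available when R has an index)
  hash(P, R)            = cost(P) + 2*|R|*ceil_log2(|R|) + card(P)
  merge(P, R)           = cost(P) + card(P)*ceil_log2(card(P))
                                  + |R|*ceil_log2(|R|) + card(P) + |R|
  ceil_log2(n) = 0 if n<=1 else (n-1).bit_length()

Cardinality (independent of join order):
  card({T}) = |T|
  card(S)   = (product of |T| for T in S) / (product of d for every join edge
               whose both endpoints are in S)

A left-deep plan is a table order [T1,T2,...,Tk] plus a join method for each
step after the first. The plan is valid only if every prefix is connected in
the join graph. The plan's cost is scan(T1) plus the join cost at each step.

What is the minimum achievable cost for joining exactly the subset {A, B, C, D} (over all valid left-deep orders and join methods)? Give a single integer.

Selinger DP over subsets of {A,B,C,D}:
  {D}: scan cost=150, card=150
  {B}: scan cost=40, card=40
  {A}: scan cost=300, card=300
  {C}: scan cost=50, card=50
  {BD}: card=1200; try (B,hash)→780, (D,merge)→1670, (B,merge)→1780, (D,hash)→2480, (D,nl)→6040, (B,nl)→6150; best=780 via (B,hash)
  {AD}: card=2250; try (D,hash)→3000, (A,merge)→4500, (D,merge)→4650, (A,hash)→5700, (A,nl)→45150, (D,nl)→45300; best=3000 via (D,hash)
  {CD}: card=150; try (C,hash)→900, (C,nl_idx)→1200, (D,merge)→1750, (C,merge)→1850, (D,hash)→2500, (D,nl)→7550 …(+1); best=900 via (C,hash)
  {ABD}: card=18000; try (B,hash)→5730, (A,hash)→7380, (A,merge)→18180, (B,merge)→32530, (B,nl)→93000, (A,nl)→360780; best=5730 via (B,hash)
  {BCD}: card=1200; try (B,hash)→1530, (B,merge)→2530, (C,hash)→2580, (B,nl)→6900, (C,nl_idx)→9180, (C,merge)→15530 …(+1); best=1530 via (B,hash)
  {ACD}: card=2250; try (A,merge)→5250, (C,hash)→5850, (A,hash)→6450, (C,nl_idx)→18750, (C,merge)→32600, (A,nl)→45900 …(+1); best=5250 via (A,merge)
  {ABCD}: card=18000; try (B,hash)→7980, (A,hash)→8130, (A,merge)→18930, (C,hash)→24330, (B,merge)→34780, (B,nl)→95250 …(+4); best=7980 via (B,hash)

7980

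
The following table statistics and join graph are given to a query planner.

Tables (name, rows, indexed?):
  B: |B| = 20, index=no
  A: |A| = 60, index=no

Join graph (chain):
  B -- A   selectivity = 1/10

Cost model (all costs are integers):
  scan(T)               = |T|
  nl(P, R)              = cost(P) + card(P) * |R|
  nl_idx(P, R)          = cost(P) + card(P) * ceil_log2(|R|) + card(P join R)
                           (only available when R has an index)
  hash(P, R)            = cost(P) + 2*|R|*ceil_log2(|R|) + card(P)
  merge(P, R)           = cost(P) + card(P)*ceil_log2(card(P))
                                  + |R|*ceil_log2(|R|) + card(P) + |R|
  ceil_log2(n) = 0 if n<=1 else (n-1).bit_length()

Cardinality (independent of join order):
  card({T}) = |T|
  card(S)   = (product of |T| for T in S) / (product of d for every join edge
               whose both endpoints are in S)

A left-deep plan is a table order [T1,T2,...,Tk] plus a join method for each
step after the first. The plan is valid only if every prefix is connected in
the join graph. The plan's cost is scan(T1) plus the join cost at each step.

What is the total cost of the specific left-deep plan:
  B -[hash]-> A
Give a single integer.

760

step 1: scan B: cost=20, card=20
step 2: join A via hash
    card(P join A) = 20*60/(10) = 120
    cost = 20 + 2*60*6 + 20 = 760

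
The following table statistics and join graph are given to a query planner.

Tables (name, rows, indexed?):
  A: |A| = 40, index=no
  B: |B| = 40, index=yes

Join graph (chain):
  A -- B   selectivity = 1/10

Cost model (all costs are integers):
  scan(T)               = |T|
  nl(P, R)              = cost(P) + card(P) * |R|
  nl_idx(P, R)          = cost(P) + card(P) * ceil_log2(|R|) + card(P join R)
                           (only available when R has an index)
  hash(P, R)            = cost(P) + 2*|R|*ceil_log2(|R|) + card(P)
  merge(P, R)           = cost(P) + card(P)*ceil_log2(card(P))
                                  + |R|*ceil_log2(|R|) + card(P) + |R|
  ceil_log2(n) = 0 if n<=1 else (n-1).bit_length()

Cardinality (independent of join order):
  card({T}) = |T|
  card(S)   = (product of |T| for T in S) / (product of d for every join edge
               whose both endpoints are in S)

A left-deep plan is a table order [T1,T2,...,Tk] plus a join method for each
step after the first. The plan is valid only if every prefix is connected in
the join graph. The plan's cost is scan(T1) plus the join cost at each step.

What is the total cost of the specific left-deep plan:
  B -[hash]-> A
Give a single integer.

560

step 1: scan B: cost=40, card=40
step 2: join A via hash
    card(P join A) = 40*40/(10) = 160
    cost = 40 + 2*40*6 + 40 = 560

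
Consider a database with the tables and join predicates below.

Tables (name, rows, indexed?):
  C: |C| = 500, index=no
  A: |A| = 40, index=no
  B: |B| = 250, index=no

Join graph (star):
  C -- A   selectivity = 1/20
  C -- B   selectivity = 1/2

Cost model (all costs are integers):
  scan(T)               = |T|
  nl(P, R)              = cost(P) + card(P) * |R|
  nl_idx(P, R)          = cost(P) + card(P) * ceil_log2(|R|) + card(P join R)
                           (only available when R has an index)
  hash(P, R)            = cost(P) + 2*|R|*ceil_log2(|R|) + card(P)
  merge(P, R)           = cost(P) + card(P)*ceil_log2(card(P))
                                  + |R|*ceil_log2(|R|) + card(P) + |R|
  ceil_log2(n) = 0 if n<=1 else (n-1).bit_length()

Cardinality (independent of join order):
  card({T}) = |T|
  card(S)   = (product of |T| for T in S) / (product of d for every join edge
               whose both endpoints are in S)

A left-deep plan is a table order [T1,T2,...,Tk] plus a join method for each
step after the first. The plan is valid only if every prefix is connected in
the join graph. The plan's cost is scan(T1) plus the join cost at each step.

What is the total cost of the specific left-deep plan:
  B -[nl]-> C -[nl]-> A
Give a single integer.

step 1: scan B: cost=250, card=250
step 2: join C via nl
    card(P join C) = 250*500/(2) = 62500
    cost = 250 + 250*500 = 125250
step 3: join A via nl
    card(P join A) = 62500*40/(20) = 125000
    cost = 125250 + 62500*40 = 2625250

2625250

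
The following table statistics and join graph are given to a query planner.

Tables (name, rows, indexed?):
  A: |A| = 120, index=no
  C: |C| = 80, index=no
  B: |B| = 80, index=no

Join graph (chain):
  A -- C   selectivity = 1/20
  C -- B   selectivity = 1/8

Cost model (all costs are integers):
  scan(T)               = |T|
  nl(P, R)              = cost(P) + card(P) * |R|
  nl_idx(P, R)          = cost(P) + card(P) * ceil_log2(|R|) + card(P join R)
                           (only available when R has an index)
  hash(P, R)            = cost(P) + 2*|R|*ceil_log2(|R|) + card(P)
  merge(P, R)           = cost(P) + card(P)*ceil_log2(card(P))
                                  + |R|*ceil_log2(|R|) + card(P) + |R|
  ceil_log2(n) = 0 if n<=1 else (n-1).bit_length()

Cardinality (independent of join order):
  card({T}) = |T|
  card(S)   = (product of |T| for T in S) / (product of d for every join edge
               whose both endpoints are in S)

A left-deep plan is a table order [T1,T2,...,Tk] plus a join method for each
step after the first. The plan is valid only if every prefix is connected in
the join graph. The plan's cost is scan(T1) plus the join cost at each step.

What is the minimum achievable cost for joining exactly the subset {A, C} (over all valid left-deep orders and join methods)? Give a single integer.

1360

Selinger DP over subsets of {A,C}:
  {A}: scan cost=120, card=120
  {C}: scan cost=80, card=80
  {AC}: card=480; try (C,hash)→1360, (A,merge)→1680, (C,merge)→1720, (A,hash)→1840, (A,nl)→9680, (C,nl)→9720; best=1360 via (C,hash)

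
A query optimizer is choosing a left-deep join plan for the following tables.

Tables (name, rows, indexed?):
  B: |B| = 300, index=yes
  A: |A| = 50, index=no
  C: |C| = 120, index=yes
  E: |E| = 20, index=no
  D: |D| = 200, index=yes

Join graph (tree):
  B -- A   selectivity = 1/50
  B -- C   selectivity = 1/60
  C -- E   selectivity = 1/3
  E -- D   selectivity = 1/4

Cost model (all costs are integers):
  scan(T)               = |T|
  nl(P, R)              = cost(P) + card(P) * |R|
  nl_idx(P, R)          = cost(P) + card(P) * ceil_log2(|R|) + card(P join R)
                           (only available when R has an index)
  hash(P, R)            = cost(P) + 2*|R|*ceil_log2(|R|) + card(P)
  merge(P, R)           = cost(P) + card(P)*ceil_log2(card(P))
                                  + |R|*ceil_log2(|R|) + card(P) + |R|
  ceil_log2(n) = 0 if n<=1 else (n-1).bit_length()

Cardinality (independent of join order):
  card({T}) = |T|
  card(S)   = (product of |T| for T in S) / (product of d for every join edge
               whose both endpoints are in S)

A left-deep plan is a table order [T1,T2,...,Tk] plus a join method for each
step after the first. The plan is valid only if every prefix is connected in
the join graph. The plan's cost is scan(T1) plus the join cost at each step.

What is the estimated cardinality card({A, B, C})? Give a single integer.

600

Tables in S: A(50), B(300), C(120)
Edges inside S: B-A(d=50), B-C(d=60)
numerator = 50 * 300 * 120 = 1800000
denominator = 50 * 60 = 3000
card(S) = 1800000 / 3000 = 600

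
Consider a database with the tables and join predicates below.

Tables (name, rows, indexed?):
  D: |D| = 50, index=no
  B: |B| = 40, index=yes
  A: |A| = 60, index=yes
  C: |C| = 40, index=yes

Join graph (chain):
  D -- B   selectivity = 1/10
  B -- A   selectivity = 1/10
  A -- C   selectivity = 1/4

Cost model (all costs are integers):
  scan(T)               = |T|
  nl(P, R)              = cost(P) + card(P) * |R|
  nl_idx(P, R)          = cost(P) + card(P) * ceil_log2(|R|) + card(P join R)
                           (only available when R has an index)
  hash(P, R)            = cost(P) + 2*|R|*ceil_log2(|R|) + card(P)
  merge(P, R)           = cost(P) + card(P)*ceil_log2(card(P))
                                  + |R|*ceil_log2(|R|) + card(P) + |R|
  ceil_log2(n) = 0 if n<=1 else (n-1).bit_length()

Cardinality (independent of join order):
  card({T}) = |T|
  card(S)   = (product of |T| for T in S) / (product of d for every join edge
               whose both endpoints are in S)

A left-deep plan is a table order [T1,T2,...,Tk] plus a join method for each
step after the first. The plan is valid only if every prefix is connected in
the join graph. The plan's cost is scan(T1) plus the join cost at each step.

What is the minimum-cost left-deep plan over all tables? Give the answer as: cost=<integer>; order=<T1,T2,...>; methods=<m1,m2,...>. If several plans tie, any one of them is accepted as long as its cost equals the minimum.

Selinger DP (subsets sized 1..n):
  {D}: scan cost=50, card=50
  {B}: scan cost=40, card=40
  {A}: scan cost=60, card=60
  {C}: scan cost=40, card=40
  {BD}: card=200; try (B,nl_idx)→550, (B,hash)→580, (D,merge)→670, (D,hash)→680, (B,merge)→680, (D,nl)→2040 …(+1); best=550 via (B,nl_idx)
  {AB}: card=240; try (A,nl_idx)→520, (B,hash)→600, (B,nl_idx)→660, (A,merge)→740, (B,merge)→760, (A,hash)→800 …(+2); best=520 via (A,nl_idx)
  {AC}: card=600; try (C,hash)→600, (A,merge)→740, (C,merge)→760, (A,hash)→800, (A,nl_idx)→880, (C,nl_idx)→1020 …(+2); best=600 via (C,hash)
  {ABD}: card=1200; try (D,hash)→1360, (A,hash)→1470, (A,merge)→2770, (A,nl_idx)→2950, (D,merge)→3030, (D,nl)→12520 …(+1); best=1360 via (D,hash)
  {ABC}: card=2400; try (C,hash)→1240, (B,hash)→1680, (C,merge)→2960, (C,nl_idx)→4360, (B,nl_idx)→6600, (B,merge)→7480 …(+2); best=1240 via (C,hash)
  {ABCD}: card=12000; try (C,hash)→3040, (D,hash)→4240, (C,merge)→16040, (C,nl_idx)→20560, (D,merge)→32790, (C,nl)→49360 …(+1); best=3040 via (C,hash)

cost=3040; order=B,A,D,C; methods=nl_idx,hash,hash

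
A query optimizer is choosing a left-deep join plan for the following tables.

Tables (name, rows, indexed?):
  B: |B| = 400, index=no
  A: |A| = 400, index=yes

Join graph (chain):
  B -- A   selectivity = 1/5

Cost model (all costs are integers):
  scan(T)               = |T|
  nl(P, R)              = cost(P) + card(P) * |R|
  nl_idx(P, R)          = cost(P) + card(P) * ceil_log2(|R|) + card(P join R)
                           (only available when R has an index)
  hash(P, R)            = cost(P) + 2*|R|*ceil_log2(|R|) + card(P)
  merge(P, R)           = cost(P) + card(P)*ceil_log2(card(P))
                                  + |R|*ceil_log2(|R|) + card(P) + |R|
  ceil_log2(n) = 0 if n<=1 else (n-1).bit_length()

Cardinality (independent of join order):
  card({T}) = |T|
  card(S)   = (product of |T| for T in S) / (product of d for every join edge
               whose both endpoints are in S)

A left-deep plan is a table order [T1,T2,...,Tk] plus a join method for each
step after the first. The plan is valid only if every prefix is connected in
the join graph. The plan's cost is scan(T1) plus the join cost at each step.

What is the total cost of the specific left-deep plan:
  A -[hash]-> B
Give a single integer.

8000

step 1: scan A: cost=400, card=400
step 2: join B via hash
    card(P join B) = 400*400/(5) = 32000
    cost = 400 + 2*400*9 + 400 = 8000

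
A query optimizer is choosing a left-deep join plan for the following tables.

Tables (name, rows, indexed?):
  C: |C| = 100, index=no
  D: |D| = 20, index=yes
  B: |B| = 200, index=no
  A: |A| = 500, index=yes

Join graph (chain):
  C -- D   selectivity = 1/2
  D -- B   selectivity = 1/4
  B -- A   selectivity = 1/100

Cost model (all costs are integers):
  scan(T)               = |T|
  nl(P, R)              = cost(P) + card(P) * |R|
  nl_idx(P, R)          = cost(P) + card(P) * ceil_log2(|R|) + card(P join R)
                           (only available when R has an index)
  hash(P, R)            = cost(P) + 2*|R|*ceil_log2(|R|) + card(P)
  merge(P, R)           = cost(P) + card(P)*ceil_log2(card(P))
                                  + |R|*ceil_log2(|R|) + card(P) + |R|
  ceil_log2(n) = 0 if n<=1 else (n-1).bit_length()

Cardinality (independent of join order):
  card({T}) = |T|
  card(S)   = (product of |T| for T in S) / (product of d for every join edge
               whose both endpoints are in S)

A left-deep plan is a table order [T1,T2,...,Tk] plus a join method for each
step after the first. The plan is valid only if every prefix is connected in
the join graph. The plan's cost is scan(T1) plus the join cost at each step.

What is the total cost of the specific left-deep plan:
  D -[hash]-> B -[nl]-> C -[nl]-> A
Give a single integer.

25103240

step 1: scan D: cost=20, card=20
step 2: join B via hash
    card(P join B) = 20*200/(4) = 1000
    cost = 20 + 2*200*8 + 20 = 3240
step 3: join C via nl
    card(P join C) = 1000*100/(2) = 50000
    cost = 3240 + 1000*100 = 103240
step 4: join A via nl
    card(P join A) = 50000*500/(100) = 250000
    cost = 103240 + 50000*500 = 25103240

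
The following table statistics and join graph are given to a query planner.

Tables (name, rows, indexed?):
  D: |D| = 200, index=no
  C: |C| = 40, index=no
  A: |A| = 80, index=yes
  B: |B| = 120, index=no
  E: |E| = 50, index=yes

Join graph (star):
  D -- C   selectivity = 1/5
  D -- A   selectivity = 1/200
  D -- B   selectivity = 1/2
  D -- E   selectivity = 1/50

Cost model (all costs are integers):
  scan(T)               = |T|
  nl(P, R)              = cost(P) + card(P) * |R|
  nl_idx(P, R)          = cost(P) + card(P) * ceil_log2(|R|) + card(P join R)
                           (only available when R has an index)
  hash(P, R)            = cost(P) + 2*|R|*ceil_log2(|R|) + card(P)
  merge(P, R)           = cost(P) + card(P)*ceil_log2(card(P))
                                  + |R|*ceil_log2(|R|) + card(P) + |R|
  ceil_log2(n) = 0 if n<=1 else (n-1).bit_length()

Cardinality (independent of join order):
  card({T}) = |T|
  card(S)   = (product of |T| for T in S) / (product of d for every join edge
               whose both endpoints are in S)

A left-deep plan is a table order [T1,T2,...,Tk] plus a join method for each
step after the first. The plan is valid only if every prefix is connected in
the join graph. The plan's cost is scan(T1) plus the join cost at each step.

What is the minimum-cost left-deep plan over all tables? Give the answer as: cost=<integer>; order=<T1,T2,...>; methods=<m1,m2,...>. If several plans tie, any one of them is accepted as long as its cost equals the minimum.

cost=4960; order=D,A,E,C,B; methods=hash,nl_idx,hash,hash

Selinger DP (subsets sized 1..n):
  {D}: scan cost=200, card=200
  {C}: scan cost=40, card=40
  {A}: scan cost=80, card=80
  {B}: scan cost=120, card=120
  {E}: scan cost=50, card=50
  {CD}: card=1600; try (C,hash)→880, (D,merge)→2120, (C,merge)→2280, (D,hash)→3280, (D,nl)→8040, (C,nl)→8200; best=880 via (C,hash)
  {AD}: card=80; try (A,hash)→1520, (A,nl_idx)→1680, (D,merge)→2520, (A,merge)→2640, (D,hash)→3360, (D,nl)→16080 …(+1); best=1520 via (A,hash)
  {BD}: card=12000; try (B,hash)→2080, (D,merge)→2880, (B,merge)→2960, (D,hash)→3440, (D,nl)→24120, (B,nl)→24200; best=2080 via (B,hash)
  {DE}: card=200; try (E,hash)→1000, (E,nl_idx)→1600, (D,merge)→2200, (E,merge)→2350, (D,hash)→3300, (D,nl)→10050 …(+1); best=1000 via (E,hash)
  {ACD}: card=640; try (C,hash)→2080, (C,merge)→2440, (A,hash)→3600, (C,nl)→4720, (A,nl_idx)→12720, (A,merge)→20720 …(+1); best=2080 via (C,hash)
  {BCD}: card=96000; try (B,hash)→4160, (C,hash)→14560, (B,merge)→21040, (C,merge)→182360, (B,nl)→192880, (C,nl)→482080; best=4160 via (B,hash)
  {CDE}: card=1600; try (C,hash)→1680, (E,hash)→3080, (C,merge)→3080, (C,nl)→9000, (E,nl_idx)→12080, (E,merge)→20430 …(+1); best=1680 via (C,hash)
  {ABD}: card=4800; try (B,merge)→3120, (B,hash)→3280, (B,nl)→11120, (A,hash)→15200, (A,nl_idx)→90880, (A,merge)→182720 …(+1); best=3120 via (B,merge)
  {ADE}: card=80; try (E,nl_idx)→2080, (E,hash)→2200, (A,hash)→2320, (A,nl_idx)→2480, (E,merge)→2510, (A,merge)→3440 …(+2); best=2080 via (E,nl_idx)
  {BDE}: card=12000; try (B,hash)→2880, (B,merge)→3760, (E,hash)→14680, (B,nl)→25000, (E,nl_idx)→86080, (E,merge)→182430 …(+1); best=2880 via (B,hash)
  {ABCD}: card=38400; try (B,hash)→4400, (C,hash)→8400, (B,merge)→10080, (C,merge)→70600, (B,nl)→78880, (A,hash)→101280 …(+4); best=4400 via (B,hash)
  {ACDE}: card=640; try (C,hash)→2640, (C,merge)→3000, (E,hash)→3320, (A,hash)→4400, (C,nl)→5280, (E,nl_idx)→6560 …(+5); best=2640 via (C,hash)
  {BCDE}: card=96000; try (B,hash)→4960, (C,hash)→15360, (B,merge)→21840, (E,hash)→100760, (C,merge)→183160, (B,nl)→193680 …(+4); best=4960 via (B,hash)
  {ABDE}: card=4800; try (B,merge)→3680, (B,hash)→3840, (E,hash)→8520, (B,nl)→11680, (A,hash)→16000, (E,nl_idx)→36720 …(+5); best=3680 via (B,merge)
  {ABCDE}: card=38400; try (B,hash)→4960, (C,hash)→8960, (B,merge)→10640, (E,hash)→43400, (C,merge)→71160, (B,nl)→79440 …(+8); best=4960 via (B,hash)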